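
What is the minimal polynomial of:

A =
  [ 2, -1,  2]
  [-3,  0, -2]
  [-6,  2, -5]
x^2 + 2*x + 1

The characteristic polynomial is χ_A(x) = (x + 1)^3, so the eigenvalues are known. The minimal polynomial is
  m_A(x) = Π_λ (x − λ)^{k_λ}
where k_λ is the size of the *largest* Jordan block for λ (equivalently, the smallest k with (A − λI)^k v = 0 for every generalised eigenvector v of λ).

  λ = -1: largest Jordan block has size 2, contributing (x + 1)^2

So m_A(x) = (x + 1)^2 = x^2 + 2*x + 1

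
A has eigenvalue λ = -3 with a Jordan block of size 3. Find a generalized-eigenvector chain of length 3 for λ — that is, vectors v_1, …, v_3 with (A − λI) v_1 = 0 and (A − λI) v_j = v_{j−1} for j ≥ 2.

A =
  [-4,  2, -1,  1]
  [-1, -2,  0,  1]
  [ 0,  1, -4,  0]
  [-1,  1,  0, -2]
A Jordan chain for λ = -3 of length 3:
v_1 = (-2, -1, -1, -1)ᵀ
v_2 = (-1, -1, 0, -1)ᵀ
v_3 = (1, 0, 0, 0)ᵀ

Let N = A − (-3)·I. We want v_3 with N^3 v_3 = 0 but N^2 v_3 ≠ 0; then v_{j-1} := N · v_j for j = 3, …, 2.

Pick v_3 = (1, 0, 0, 0)ᵀ.
Then v_2 = N · v_3 = (-1, -1, 0, -1)ᵀ.
Then v_1 = N · v_2 = (-2, -1, -1, -1)ᵀ.

Sanity check: (A − (-3)·I) v_1 = (0, 0, 0, 0)ᵀ = 0. ✓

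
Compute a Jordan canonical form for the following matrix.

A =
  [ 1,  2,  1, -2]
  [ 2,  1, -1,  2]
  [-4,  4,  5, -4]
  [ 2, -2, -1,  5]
J_2(3) ⊕ J_1(3) ⊕ J_1(3)

The characteristic polynomial is
  det(x·I − A) = x^4 - 12*x^3 + 54*x^2 - 108*x + 81 = (x - 3)^4

Eigenvalues and multiplicities (the geometric multiplicity of λ is n − rank(A − λI), which equals the number of Jordan blocks for λ):
  λ = 3: algebraic multiplicity = 4, geometric multiplicity = 3

Determining the block sizes for each eigenvalue:
  λ = 3: 3 blocks summing to 4 forces exactly one block of size 2 and the rest size 1 → block sizes [2, 1, 1]

Assembling the blocks gives a Jordan form
J =
  [3, 1, 0, 0]
  [0, 3, 0, 0]
  [0, 0, 3, 0]
  [0, 0, 0, 3]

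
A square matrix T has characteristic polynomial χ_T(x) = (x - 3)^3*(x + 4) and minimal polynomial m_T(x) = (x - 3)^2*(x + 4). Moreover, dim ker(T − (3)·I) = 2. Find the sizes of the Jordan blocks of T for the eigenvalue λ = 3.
Block sizes for λ = 3: [2, 1]

Step 1 — from the characteristic polynomial, algebraic multiplicity of λ = 3 is 3. From dim ker(T − (3)·I) = 2, there are exactly 2 Jordan blocks for λ = 3.
Step 2 — from the minimal polynomial, the factor (x − 3)^2 tells us the largest block for λ = 3 has size 2.
Step 3 — with total size 3, 2 blocks, and largest block 2, the block sizes (in nonincreasing order) are [2, 1].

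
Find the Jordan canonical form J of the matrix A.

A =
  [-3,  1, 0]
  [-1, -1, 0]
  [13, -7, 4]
J_2(-2) ⊕ J_1(4)

The characteristic polynomial is
  det(x·I − A) = x^3 - 12*x - 16 = (x - 4)*(x + 2)^2

Eigenvalues and multiplicities (the geometric multiplicity of λ is n − rank(A − λI), which equals the number of Jordan blocks for λ):
  λ = -2: algebraic multiplicity = 2, geometric multiplicity = 1
  λ = 4: algebraic multiplicity = 1, geometric multiplicity = 1

Determining the block sizes for each eigenvalue:
  λ = -2: one block (gm = 1), so the single block has size am = 2 → block sizes [2]
  λ = 4: one block (gm = 1), so the single block has size am = 1 → block sizes [1]

Assembling the blocks gives a Jordan form
J =
  [-2,  1, 0]
  [ 0, -2, 0]
  [ 0,  0, 4]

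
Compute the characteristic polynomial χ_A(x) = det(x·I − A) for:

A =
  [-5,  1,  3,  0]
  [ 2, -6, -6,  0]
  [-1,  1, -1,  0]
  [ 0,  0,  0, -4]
x^4 + 16*x^3 + 96*x^2 + 256*x + 256

Expanding det(x·I − A) (e.g. by cofactor expansion or by noting that A is similar to its Jordan form J, which has the same characteristic polynomial as A) gives
  χ_A(x) = x^4 + 16*x^3 + 96*x^2 + 256*x + 256
which factors as (x + 4)^4. The eigenvalues (with algebraic multiplicities) are λ = -4 with multiplicity 4.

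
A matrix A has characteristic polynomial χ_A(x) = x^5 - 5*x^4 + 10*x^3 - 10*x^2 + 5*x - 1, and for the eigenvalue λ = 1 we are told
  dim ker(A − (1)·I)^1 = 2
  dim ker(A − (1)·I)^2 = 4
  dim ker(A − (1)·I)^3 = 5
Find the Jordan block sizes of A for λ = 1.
Block sizes for λ = 1: [3, 2]

From the dimensions of kernels of powers, the number of Jordan blocks of size at least j is d_j − d_{j−1} where d_j = dim ker(N^j) (with d_0 = 0). Computing the differences gives [2, 2, 1].
The number of blocks of size exactly k is (#blocks of size ≥ k) − (#blocks of size ≥ k + 1), so the partition is: 1 block(s) of size 2, 1 block(s) of size 3.
In nonincreasing order the block sizes are [3, 2].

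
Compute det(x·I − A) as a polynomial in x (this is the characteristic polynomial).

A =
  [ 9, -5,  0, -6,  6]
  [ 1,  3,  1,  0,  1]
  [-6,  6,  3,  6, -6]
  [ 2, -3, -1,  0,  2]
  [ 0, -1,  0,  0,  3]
x^5 - 18*x^4 + 126*x^3 - 432*x^2 + 729*x - 486

Expanding det(x·I − A) (e.g. by cofactor expansion or by noting that A is similar to its Jordan form J, which has the same characteristic polynomial as A) gives
  χ_A(x) = x^5 - 18*x^4 + 126*x^3 - 432*x^2 + 729*x - 486
which factors as (x - 6)*(x - 3)^4. The eigenvalues (with algebraic multiplicities) are λ = 3 with multiplicity 4, λ = 6 with multiplicity 1.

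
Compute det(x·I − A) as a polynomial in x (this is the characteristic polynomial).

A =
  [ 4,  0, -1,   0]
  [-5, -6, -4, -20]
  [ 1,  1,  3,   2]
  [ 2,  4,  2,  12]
x^4 - 13*x^3 + 63*x^2 - 135*x + 108

Expanding det(x·I − A) (e.g. by cofactor expansion or by noting that A is similar to its Jordan form J, which has the same characteristic polynomial as A) gives
  χ_A(x) = x^4 - 13*x^3 + 63*x^2 - 135*x + 108
which factors as (x - 4)*(x - 3)^3. The eigenvalues (with algebraic multiplicities) are λ = 3 with multiplicity 3, λ = 4 with multiplicity 1.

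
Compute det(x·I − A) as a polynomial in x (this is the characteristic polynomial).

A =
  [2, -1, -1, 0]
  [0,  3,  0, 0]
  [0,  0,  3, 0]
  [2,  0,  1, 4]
x^4 - 12*x^3 + 53*x^2 - 102*x + 72

Expanding det(x·I − A) (e.g. by cofactor expansion or by noting that A is similar to its Jordan form J, which has the same characteristic polynomial as A) gives
  χ_A(x) = x^4 - 12*x^3 + 53*x^2 - 102*x + 72
which factors as (x - 4)*(x - 3)^2*(x - 2). The eigenvalues (with algebraic multiplicities) are λ = 2 with multiplicity 1, λ = 3 with multiplicity 2, λ = 4 with multiplicity 1.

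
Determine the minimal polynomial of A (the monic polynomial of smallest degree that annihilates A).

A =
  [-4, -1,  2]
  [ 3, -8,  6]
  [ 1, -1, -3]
x^2 + 10*x + 25

The characteristic polynomial is χ_A(x) = (x + 5)^3, so the eigenvalues are known. The minimal polynomial is
  m_A(x) = Π_λ (x − λ)^{k_λ}
where k_λ is the size of the *largest* Jordan block for λ (equivalently, the smallest k with (A − λI)^k v = 0 for every generalised eigenvector v of λ).

  λ = -5: largest Jordan block has size 2, contributing (x + 5)^2

So m_A(x) = (x + 5)^2 = x^2 + 10*x + 25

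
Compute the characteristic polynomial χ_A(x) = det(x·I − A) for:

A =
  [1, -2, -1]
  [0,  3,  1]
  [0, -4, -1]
x^3 - 3*x^2 + 3*x - 1

Expanding det(x·I − A) (e.g. by cofactor expansion or by noting that A is similar to its Jordan form J, which has the same characteristic polynomial as A) gives
  χ_A(x) = x^3 - 3*x^2 + 3*x - 1
which factors as (x - 1)^3. The eigenvalues (with algebraic multiplicities) are λ = 1 with multiplicity 3.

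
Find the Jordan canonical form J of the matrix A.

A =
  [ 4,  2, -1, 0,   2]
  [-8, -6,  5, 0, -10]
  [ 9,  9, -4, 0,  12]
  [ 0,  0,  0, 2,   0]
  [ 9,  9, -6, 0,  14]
J_3(2) ⊕ J_1(2) ⊕ J_1(2)

The characteristic polynomial is
  det(x·I − A) = x^5 - 10*x^4 + 40*x^3 - 80*x^2 + 80*x - 32 = (x - 2)^5

Eigenvalues and multiplicities (the geometric multiplicity of λ is n − rank(A − λI), which equals the number of Jordan blocks for λ):
  λ = 2: algebraic multiplicity = 5, geometric multiplicity = 3

Determining the block sizes for each eigenvalue:
  λ = 2: with am = 5 and gm = 3, the partition is not yet determined (e.g. several partitions of 5 into 3 parts exist). Let N = A − (2)·I. Computing rank(N^1) = 2, rank(N^2) = 1, rank(N^3) = 0; the number of blocks of size ≥ j is rank(N^{j−1}) − rank(N^j), giving [3, 1, 1]. So we have 1 block(s) of size 3, 2 block(s) of size 1 → block sizes [3, 1, 1]

Assembling the blocks gives a Jordan form
J =
  [2, 1, 0, 0, 0]
  [0, 2, 1, 0, 0]
  [0, 0, 2, 0, 0]
  [0, 0, 0, 2, 0]
  [0, 0, 0, 0, 2]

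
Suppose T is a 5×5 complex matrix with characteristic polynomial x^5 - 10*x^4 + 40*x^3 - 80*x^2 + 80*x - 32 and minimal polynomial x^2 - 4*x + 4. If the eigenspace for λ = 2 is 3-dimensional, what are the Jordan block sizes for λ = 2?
Block sizes for λ = 2: [2, 2, 1]

Step 1 — from the characteristic polynomial, algebraic multiplicity of λ = 2 is 5. From dim ker(T − (2)·I) = 3, there are exactly 3 Jordan blocks for λ = 2.
Step 2 — from the minimal polynomial, the factor (x − 2)^2 tells us the largest block for λ = 2 has size 2.
Step 3 — with total size 5, 3 blocks, and largest block 2, the block sizes (in nonincreasing order) are [2, 2, 1].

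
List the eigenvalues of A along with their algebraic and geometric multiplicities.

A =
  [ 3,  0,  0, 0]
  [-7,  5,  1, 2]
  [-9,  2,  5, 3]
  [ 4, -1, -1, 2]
λ = 3: alg = 1, geom = 1; λ = 4: alg = 3, geom = 1

Step 1 — factor the characteristic polynomial to read off the algebraic multiplicities:
  χ_A(x) = (x - 4)^3*(x - 3)

Step 2 — compute geometric multiplicities via the rank-nullity identity g(λ) = n − rank(A − λI):
  rank(A − (3)·I) = 3, so dim ker(A − (3)·I) = n − 3 = 1
  rank(A − (4)·I) = 3, so dim ker(A − (4)·I) = n − 3 = 1

Summary:
  λ = 3: algebraic multiplicity = 1, geometric multiplicity = 1
  λ = 4: algebraic multiplicity = 3, geometric multiplicity = 1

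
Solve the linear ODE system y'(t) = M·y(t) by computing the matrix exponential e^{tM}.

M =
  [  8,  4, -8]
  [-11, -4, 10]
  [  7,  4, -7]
e^{tM} =
  [10*t*exp(-2*t) + exp(-2*t), 4*t*exp(-2*t), -8*t*exp(-2*t)]
  [-5*t*exp(-2*t) - 2*exp(t) + 2*exp(-2*t), -2*t*exp(-2*t) + exp(-2*t), 4*t*exp(-2*t) + 2*exp(t) - 2*exp(-2*t)]
  [10*t*exp(-2*t) - exp(t) + exp(-2*t), 4*t*exp(-2*t), -8*t*exp(-2*t) + exp(t)]

Strategy: write M = P · J · P⁻¹ where J is a Jordan canonical form, so e^{tM} = P · e^{tJ} · P⁻¹, and e^{tJ} can be computed block-by-block.

M has Jordan form
J =
  [-2,  1, 0]
  [ 0, -2, 0]
  [ 0,  0, 1]
(up to reordering of blocks).

Per-block formulas:
  For a 2×2 Jordan block J_2(-2): exp(t · J_2(-2)) = e^(-2t)·(I + t·N), where N is the 2×2 nilpotent shift.
  For a 1×1 block at λ = 1: exp(t · [1]) = [e^(1t)].

After assembling e^{tJ} and conjugating by P, we get:

e^{tM} =
  [10*t*exp(-2*t) + exp(-2*t), 4*t*exp(-2*t), -8*t*exp(-2*t)]
  [-5*t*exp(-2*t) - 2*exp(t) + 2*exp(-2*t), -2*t*exp(-2*t) + exp(-2*t), 4*t*exp(-2*t) + 2*exp(t) - 2*exp(-2*t)]
  [10*t*exp(-2*t) - exp(t) + exp(-2*t), 4*t*exp(-2*t), -8*t*exp(-2*t) + exp(t)]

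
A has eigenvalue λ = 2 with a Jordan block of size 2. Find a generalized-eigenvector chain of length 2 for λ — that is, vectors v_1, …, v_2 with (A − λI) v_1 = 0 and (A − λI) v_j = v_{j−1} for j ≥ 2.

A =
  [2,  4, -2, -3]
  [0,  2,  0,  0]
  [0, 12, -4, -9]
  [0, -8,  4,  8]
A Jordan chain for λ = 2 of length 2:
v_1 = (4, 0, 12, -8)ᵀ
v_2 = (0, 1, 0, 0)ᵀ

Let N = A − (2)·I. We want v_2 with N^2 v_2 = 0 but N^1 v_2 ≠ 0; then v_{j-1} := N · v_j for j = 2, …, 2.

Pick v_2 = (0, 1, 0, 0)ᵀ.
Then v_1 = N · v_2 = (4, 0, 12, -8)ᵀ.

Sanity check: (A − (2)·I) v_1 = (0, 0, 0, 0)ᵀ = 0. ✓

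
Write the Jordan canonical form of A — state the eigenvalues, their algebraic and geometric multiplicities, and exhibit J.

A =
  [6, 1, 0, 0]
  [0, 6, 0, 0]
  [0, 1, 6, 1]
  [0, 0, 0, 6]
J_2(6) ⊕ J_2(6)

The characteristic polynomial is
  det(x·I − A) = x^4 - 24*x^3 + 216*x^2 - 864*x + 1296 = (x - 6)^4

Eigenvalues and multiplicities (the geometric multiplicity of λ is n − rank(A − λI), which equals the number of Jordan blocks for λ):
  λ = 6: algebraic multiplicity = 4, geometric multiplicity = 2

Determining the block sizes for each eigenvalue:
  λ = 6: with am = 4 and gm = 2, the partition is not yet determined (e.g. several partitions of 4 into 2 parts exist). Let N = A − (6)·I. Computing rank(N^1) = 2, rank(N^2) = 0; the number of blocks of size ≥ j is rank(N^{j−1}) − rank(N^j), giving [2, 2]. So we have 2 block(s) of size 2 → block sizes [2, 2]

Assembling the blocks gives a Jordan form
J =
  [6, 1, 0, 0]
  [0, 6, 0, 0]
  [0, 0, 6, 1]
  [0, 0, 0, 6]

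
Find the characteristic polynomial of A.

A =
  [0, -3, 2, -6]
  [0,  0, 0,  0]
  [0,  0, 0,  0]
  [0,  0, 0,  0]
x^4

Expanding det(x·I − A) (e.g. by cofactor expansion or by noting that A is similar to its Jordan form J, which has the same characteristic polynomial as A) gives
  χ_A(x) = x^4
which factors as x^4. The eigenvalues (with algebraic multiplicities) are λ = 0 with multiplicity 4.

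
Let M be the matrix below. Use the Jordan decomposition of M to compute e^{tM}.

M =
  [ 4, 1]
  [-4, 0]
e^{tM} =
  [2*t*exp(2*t) + exp(2*t), t*exp(2*t)]
  [-4*t*exp(2*t), -2*t*exp(2*t) + exp(2*t)]

Strategy: write M = P · J · P⁻¹ where J is a Jordan canonical form, so e^{tM} = P · e^{tJ} · P⁻¹, and e^{tJ} can be computed block-by-block.

M has Jordan form
J =
  [2, 1]
  [0, 2]
(up to reordering of blocks).

Per-block formulas:
  For a 2×2 Jordan block J_2(2): exp(t · J_2(2)) = e^(2t)·(I + t·N), where N is the 2×2 nilpotent shift.

After assembling e^{tJ} and conjugating by P, we get:

e^{tM} =
  [2*t*exp(2*t) + exp(2*t), t*exp(2*t)]
  [-4*t*exp(2*t), -2*t*exp(2*t) + exp(2*t)]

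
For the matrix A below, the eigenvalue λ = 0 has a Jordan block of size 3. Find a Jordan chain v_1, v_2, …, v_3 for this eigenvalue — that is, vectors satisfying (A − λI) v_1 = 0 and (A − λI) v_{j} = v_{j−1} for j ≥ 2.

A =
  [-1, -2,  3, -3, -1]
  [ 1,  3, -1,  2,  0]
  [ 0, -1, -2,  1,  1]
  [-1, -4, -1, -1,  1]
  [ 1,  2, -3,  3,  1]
A Jordan chain for λ = 0 of length 3:
v_1 = (1, 0, -1, -1, -1)ᵀ
v_2 = (-1, 1, 0, -1, 1)ᵀ
v_3 = (1, 0, 0, 0, 0)ᵀ

Let N = A − (0)·I. We want v_3 with N^3 v_3 = 0 but N^2 v_3 ≠ 0; then v_{j-1} := N · v_j for j = 3, …, 2.

Pick v_3 = (1, 0, 0, 0, 0)ᵀ.
Then v_2 = N · v_3 = (-1, 1, 0, -1, 1)ᵀ.
Then v_1 = N · v_2 = (1, 0, -1, -1, -1)ᵀ.

Sanity check: (A − (0)·I) v_1 = (0, 0, 0, 0, 0)ᵀ = 0. ✓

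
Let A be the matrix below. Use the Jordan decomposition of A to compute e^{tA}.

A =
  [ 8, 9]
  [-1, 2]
e^{tA} =
  [3*t*exp(5*t) + exp(5*t), 9*t*exp(5*t)]
  [-t*exp(5*t), -3*t*exp(5*t) + exp(5*t)]

Strategy: write A = P · J · P⁻¹ where J is a Jordan canonical form, so e^{tA} = P · e^{tJ} · P⁻¹, and e^{tJ} can be computed block-by-block.

A has Jordan form
J =
  [5, 1]
  [0, 5]
(up to reordering of blocks).

Per-block formulas:
  For a 2×2 Jordan block J_2(5): exp(t · J_2(5)) = e^(5t)·(I + t·N), where N is the 2×2 nilpotent shift.

After assembling e^{tJ} and conjugating by P, we get:

e^{tA} =
  [3*t*exp(5*t) + exp(5*t), 9*t*exp(5*t)]
  [-t*exp(5*t), -3*t*exp(5*t) + exp(5*t)]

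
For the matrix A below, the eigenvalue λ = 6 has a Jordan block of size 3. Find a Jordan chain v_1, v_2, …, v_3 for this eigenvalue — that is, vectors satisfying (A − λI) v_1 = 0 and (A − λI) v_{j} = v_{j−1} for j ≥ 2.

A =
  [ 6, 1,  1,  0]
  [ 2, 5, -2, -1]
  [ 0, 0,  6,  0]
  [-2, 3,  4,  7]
A Jordan chain for λ = 6 of length 3:
v_1 = (2, 0, 0, 4)ᵀ
v_2 = (0, 2, 0, -2)ᵀ
v_3 = (1, 0, 0, 0)ᵀ

Let N = A − (6)·I. We want v_3 with N^3 v_3 = 0 but N^2 v_3 ≠ 0; then v_{j-1} := N · v_j for j = 3, …, 2.

Pick v_3 = (1, 0, 0, 0)ᵀ.
Then v_2 = N · v_3 = (0, 2, 0, -2)ᵀ.
Then v_1 = N · v_2 = (2, 0, 0, 4)ᵀ.

Sanity check: (A − (6)·I) v_1 = (0, 0, 0, 0)ᵀ = 0. ✓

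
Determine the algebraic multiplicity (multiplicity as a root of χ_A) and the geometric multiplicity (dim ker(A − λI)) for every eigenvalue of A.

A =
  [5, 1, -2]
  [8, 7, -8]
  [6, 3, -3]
λ = 3: alg = 3, geom = 2

Step 1 — factor the characteristic polynomial to read off the algebraic multiplicities:
  χ_A(x) = (x - 3)^3

Step 2 — compute geometric multiplicities via the rank-nullity identity g(λ) = n − rank(A − λI):
  rank(A − (3)·I) = 1, so dim ker(A − (3)·I) = n − 1 = 2

Summary:
  λ = 3: algebraic multiplicity = 3, geometric multiplicity = 2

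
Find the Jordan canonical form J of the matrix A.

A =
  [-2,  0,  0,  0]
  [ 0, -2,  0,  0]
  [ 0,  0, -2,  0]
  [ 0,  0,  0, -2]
J_1(-2) ⊕ J_1(-2) ⊕ J_1(-2) ⊕ J_1(-2)

The characteristic polynomial is
  det(x·I − A) = x^4 + 8*x^3 + 24*x^2 + 32*x + 16 = (x + 2)^4

Eigenvalues and multiplicities (the geometric multiplicity of λ is n − rank(A − λI), which equals the number of Jordan blocks for λ):
  λ = -2: algebraic multiplicity = 4, geometric multiplicity = 4

Determining the block sizes for each eigenvalue:
  λ = -2: gm = am = 4, so every block has size 1 → block sizes [1, 1, 1, 1]

Assembling the blocks gives a Jordan form
J =
  [-2,  0,  0,  0]
  [ 0, -2,  0,  0]
  [ 0,  0, -2,  0]
  [ 0,  0,  0, -2]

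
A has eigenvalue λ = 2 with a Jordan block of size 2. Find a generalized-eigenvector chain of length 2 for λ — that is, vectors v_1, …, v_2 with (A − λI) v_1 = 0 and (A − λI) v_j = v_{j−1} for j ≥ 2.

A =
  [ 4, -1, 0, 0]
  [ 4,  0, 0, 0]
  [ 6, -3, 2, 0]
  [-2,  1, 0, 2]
A Jordan chain for λ = 2 of length 2:
v_1 = (2, 4, 6, -2)ᵀ
v_2 = (1, 0, 0, 0)ᵀ

Let N = A − (2)·I. We want v_2 with N^2 v_2 = 0 but N^1 v_2 ≠ 0; then v_{j-1} := N · v_j for j = 2, …, 2.

Pick v_2 = (1, 0, 0, 0)ᵀ.
Then v_1 = N · v_2 = (2, 4, 6, -2)ᵀ.

Sanity check: (A − (2)·I) v_1 = (0, 0, 0, 0)ᵀ = 0. ✓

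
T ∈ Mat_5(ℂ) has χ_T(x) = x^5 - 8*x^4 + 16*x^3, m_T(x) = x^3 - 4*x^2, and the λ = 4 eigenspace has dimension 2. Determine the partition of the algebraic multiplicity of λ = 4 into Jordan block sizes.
Block sizes for λ = 4: [1, 1]

Step 1 — from the characteristic polynomial, algebraic multiplicity of λ = 4 is 2. From dim ker(T − (4)·I) = 2, there are exactly 2 Jordan blocks for λ = 4.
Step 2 — from the minimal polynomial, the factor (x − 4) tells us the largest block for λ = 4 has size 1.
Step 3 — with total size 2, 2 blocks, and largest block 1, the block sizes (in nonincreasing order) are [1, 1].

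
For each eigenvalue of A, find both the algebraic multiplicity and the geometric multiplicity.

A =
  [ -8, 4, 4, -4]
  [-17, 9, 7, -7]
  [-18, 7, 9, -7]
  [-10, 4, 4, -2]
λ = 2: alg = 4, geom = 2

Step 1 — factor the characteristic polynomial to read off the algebraic multiplicities:
  χ_A(x) = (x - 2)^4

Step 2 — compute geometric multiplicities via the rank-nullity identity g(λ) = n − rank(A − λI):
  rank(A − (2)·I) = 2, so dim ker(A − (2)·I) = n − 2 = 2

Summary:
  λ = 2: algebraic multiplicity = 4, geometric multiplicity = 2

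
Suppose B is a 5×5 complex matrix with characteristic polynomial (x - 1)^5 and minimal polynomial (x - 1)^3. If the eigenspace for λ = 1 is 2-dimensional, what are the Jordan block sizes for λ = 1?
Block sizes for λ = 1: [3, 2]

Step 1 — from the characteristic polynomial, algebraic multiplicity of λ = 1 is 5. From dim ker(B − (1)·I) = 2, there are exactly 2 Jordan blocks for λ = 1.
Step 2 — from the minimal polynomial, the factor (x − 1)^3 tells us the largest block for λ = 1 has size 3.
Step 3 — with total size 5, 2 blocks, and largest block 3, the block sizes (in nonincreasing order) are [3, 2].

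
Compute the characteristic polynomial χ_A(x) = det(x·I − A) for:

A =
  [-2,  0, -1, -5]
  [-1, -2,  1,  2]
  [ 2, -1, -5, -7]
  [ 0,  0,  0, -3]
x^4 + 12*x^3 + 54*x^2 + 108*x + 81

Expanding det(x·I − A) (e.g. by cofactor expansion or by noting that A is similar to its Jordan form J, which has the same characteristic polynomial as A) gives
  χ_A(x) = x^4 + 12*x^3 + 54*x^2 + 108*x + 81
which factors as (x + 3)^4. The eigenvalues (with algebraic multiplicities) are λ = -3 with multiplicity 4.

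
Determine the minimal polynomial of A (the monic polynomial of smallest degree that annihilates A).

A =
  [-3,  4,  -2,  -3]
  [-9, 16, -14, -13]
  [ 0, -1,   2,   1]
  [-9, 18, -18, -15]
x^2

The characteristic polynomial is χ_A(x) = x^4, so the eigenvalues are known. The minimal polynomial is
  m_A(x) = Π_λ (x − λ)^{k_λ}
where k_λ is the size of the *largest* Jordan block for λ (equivalently, the smallest k with (A − λI)^k v = 0 for every generalised eigenvector v of λ).

  λ = 0: largest Jordan block has size 2, contributing (x − 0)^2

So m_A(x) = x^2 = x^2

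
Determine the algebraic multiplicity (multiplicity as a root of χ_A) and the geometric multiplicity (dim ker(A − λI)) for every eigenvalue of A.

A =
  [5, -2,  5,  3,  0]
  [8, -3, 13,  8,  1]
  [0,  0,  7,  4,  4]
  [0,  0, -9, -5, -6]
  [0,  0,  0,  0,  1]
λ = 1: alg = 5, geom = 2

Step 1 — factor the characteristic polynomial to read off the algebraic multiplicities:
  χ_A(x) = (x - 1)^5

Step 2 — compute geometric multiplicities via the rank-nullity identity g(λ) = n − rank(A − λI):
  rank(A − (1)·I) = 3, so dim ker(A − (1)·I) = n − 3 = 2

Summary:
  λ = 1: algebraic multiplicity = 5, geometric multiplicity = 2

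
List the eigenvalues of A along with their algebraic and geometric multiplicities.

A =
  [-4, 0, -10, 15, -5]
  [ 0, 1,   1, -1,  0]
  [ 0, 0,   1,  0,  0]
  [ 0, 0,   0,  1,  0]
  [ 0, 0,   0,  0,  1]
λ = -4: alg = 1, geom = 1; λ = 1: alg = 4, geom = 3

Step 1 — factor the characteristic polynomial to read off the algebraic multiplicities:
  χ_A(x) = (x - 1)^4*(x + 4)

Step 2 — compute geometric multiplicities via the rank-nullity identity g(λ) = n − rank(A − λI):
  rank(A − (-4)·I) = 4, so dim ker(A − (-4)·I) = n − 4 = 1
  rank(A − (1)·I) = 2, so dim ker(A − (1)·I) = n − 2 = 3

Summary:
  λ = -4: algebraic multiplicity = 1, geometric multiplicity = 1
  λ = 1: algebraic multiplicity = 4, geometric multiplicity = 3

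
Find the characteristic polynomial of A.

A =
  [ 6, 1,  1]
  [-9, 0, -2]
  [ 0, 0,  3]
x^3 - 9*x^2 + 27*x - 27

Expanding det(x·I − A) (e.g. by cofactor expansion or by noting that A is similar to its Jordan form J, which has the same characteristic polynomial as A) gives
  χ_A(x) = x^3 - 9*x^2 + 27*x - 27
which factors as (x - 3)^3. The eigenvalues (with algebraic multiplicities) are λ = 3 with multiplicity 3.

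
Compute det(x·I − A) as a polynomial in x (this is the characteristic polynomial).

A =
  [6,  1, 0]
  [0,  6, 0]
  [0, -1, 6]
x^3 - 18*x^2 + 108*x - 216

Expanding det(x·I − A) (e.g. by cofactor expansion or by noting that A is similar to its Jordan form J, which has the same characteristic polynomial as A) gives
  χ_A(x) = x^3 - 18*x^2 + 108*x - 216
which factors as (x - 6)^3. The eigenvalues (with algebraic multiplicities) are λ = 6 with multiplicity 3.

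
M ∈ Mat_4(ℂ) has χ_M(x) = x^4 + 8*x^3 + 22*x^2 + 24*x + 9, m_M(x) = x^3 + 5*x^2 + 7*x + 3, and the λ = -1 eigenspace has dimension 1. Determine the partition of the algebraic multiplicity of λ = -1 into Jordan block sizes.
Block sizes for λ = -1: [2]

Step 1 — from the characteristic polynomial, algebraic multiplicity of λ = -1 is 2. From dim ker(M − (-1)·I) = 1, there are exactly 1 Jordan blocks for λ = -1.
Step 2 — from the minimal polynomial, the factor (x + 1)^2 tells us the largest block for λ = -1 has size 2.
Step 3 — with total size 2, 1 blocks, and largest block 2, the block sizes (in nonincreasing order) are [2].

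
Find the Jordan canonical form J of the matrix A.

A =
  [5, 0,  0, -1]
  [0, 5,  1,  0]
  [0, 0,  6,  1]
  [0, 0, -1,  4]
J_3(5) ⊕ J_1(5)

The characteristic polynomial is
  det(x·I − A) = x^4 - 20*x^3 + 150*x^2 - 500*x + 625 = (x - 5)^4

Eigenvalues and multiplicities (the geometric multiplicity of λ is n − rank(A − λI), which equals the number of Jordan blocks for λ):
  λ = 5: algebraic multiplicity = 4, geometric multiplicity = 2

Determining the block sizes for each eigenvalue:
  λ = 5: with am = 4 and gm = 2, the partition is not yet determined (e.g. several partitions of 4 into 2 parts exist). Let N = A − (5)·I. Computing rank(N^1) = 2, rank(N^2) = 1, rank(N^3) = 0; the number of blocks of size ≥ j is rank(N^{j−1}) − rank(N^j), giving [2, 1, 1]. So we have 1 block(s) of size 3, 1 block(s) of size 1 → block sizes [3, 1]

Assembling the blocks gives a Jordan form
J =
  [5, 1, 0, 0]
  [0, 5, 1, 0]
  [0, 0, 5, 0]
  [0, 0, 0, 5]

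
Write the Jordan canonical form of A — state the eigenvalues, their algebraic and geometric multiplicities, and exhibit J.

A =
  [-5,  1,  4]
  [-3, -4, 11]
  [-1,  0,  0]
J_3(-3)

The characteristic polynomial is
  det(x·I − A) = x^3 + 9*x^2 + 27*x + 27 = (x + 3)^3

Eigenvalues and multiplicities (the geometric multiplicity of λ is n − rank(A − λI), which equals the number of Jordan blocks for λ):
  λ = -3: algebraic multiplicity = 3, geometric multiplicity = 1

Determining the block sizes for each eigenvalue:
  λ = -3: one block (gm = 1), so the single block has size am = 3 → block sizes [3]

Assembling the blocks gives a Jordan form
J =
  [-3,  1,  0]
  [ 0, -3,  1]
  [ 0,  0, -3]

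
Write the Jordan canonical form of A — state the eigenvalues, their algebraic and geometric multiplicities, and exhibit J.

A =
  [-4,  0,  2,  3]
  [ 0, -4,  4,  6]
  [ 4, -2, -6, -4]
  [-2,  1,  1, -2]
J_3(-4) ⊕ J_1(-4)

The characteristic polynomial is
  det(x·I − A) = x^4 + 16*x^3 + 96*x^2 + 256*x + 256 = (x + 4)^4

Eigenvalues and multiplicities (the geometric multiplicity of λ is n − rank(A − λI), which equals the number of Jordan blocks for λ):
  λ = -4: algebraic multiplicity = 4, geometric multiplicity = 2

Determining the block sizes for each eigenvalue:
  λ = -4: with am = 4 and gm = 2, the partition is not yet determined (e.g. several partitions of 4 into 2 parts exist). Let N = A − (-4)·I. Computing rank(N^1) = 2, rank(N^2) = 1, rank(N^3) = 0; the number of blocks of size ≥ j is rank(N^{j−1}) − rank(N^j), giving [2, 1, 1]. So we have 1 block(s) of size 3, 1 block(s) of size 1 → block sizes [3, 1]

Assembling the blocks gives a Jordan form
J =
  [-4,  1,  0,  0]
  [ 0, -4,  1,  0]
  [ 0,  0, -4,  0]
  [ 0,  0,  0, -4]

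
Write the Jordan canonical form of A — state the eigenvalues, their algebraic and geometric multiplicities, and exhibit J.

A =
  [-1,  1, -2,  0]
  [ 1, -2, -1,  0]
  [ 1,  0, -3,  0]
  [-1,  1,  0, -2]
J_3(-2) ⊕ J_1(-2)

The characteristic polynomial is
  det(x·I − A) = x^4 + 8*x^3 + 24*x^2 + 32*x + 16 = (x + 2)^4

Eigenvalues and multiplicities (the geometric multiplicity of λ is n − rank(A − λI), which equals the number of Jordan blocks for λ):
  λ = -2: algebraic multiplicity = 4, geometric multiplicity = 2

Determining the block sizes for each eigenvalue:
  λ = -2: with am = 4 and gm = 2, the partition is not yet determined (e.g. several partitions of 4 into 2 parts exist). Let N = A − (-2)·I. Computing rank(N^1) = 2, rank(N^2) = 1, rank(N^3) = 0; the number of blocks of size ≥ j is rank(N^{j−1}) − rank(N^j), giving [2, 1, 1]. So we have 1 block(s) of size 3, 1 block(s) of size 1 → block sizes [3, 1]

Assembling the blocks gives a Jordan form
J =
  [-2,  1,  0,  0]
  [ 0, -2,  1,  0]
  [ 0,  0, -2,  0]
  [ 0,  0,  0, -2]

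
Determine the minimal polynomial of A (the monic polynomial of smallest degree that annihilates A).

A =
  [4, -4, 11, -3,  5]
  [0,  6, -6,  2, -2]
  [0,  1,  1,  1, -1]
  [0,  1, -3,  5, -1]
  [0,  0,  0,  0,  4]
x^2 - 8*x + 16

The characteristic polynomial is χ_A(x) = (x - 4)^5, so the eigenvalues are known. The minimal polynomial is
  m_A(x) = Π_λ (x − λ)^{k_λ}
where k_λ is the size of the *largest* Jordan block for λ (equivalently, the smallest k with (A − λI)^k v = 0 for every generalised eigenvector v of λ).

  λ = 4: largest Jordan block has size 2, contributing (x − 4)^2

So m_A(x) = (x - 4)^2 = x^2 - 8*x + 16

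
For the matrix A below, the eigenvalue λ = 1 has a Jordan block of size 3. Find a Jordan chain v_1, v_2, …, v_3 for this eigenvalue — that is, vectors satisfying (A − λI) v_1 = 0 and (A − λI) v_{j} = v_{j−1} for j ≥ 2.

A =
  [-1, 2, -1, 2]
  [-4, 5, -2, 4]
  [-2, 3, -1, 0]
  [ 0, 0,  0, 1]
A Jordan chain for λ = 1 of length 3:
v_1 = (-2, -4, -4, 0)ᵀ
v_2 = (-2, -4, -2, 0)ᵀ
v_3 = (1, 0, 0, 0)ᵀ

Let N = A − (1)·I. We want v_3 with N^3 v_3 = 0 but N^2 v_3 ≠ 0; then v_{j-1} := N · v_j for j = 3, …, 2.

Pick v_3 = (1, 0, 0, 0)ᵀ.
Then v_2 = N · v_3 = (-2, -4, -2, 0)ᵀ.
Then v_1 = N · v_2 = (-2, -4, -4, 0)ᵀ.

Sanity check: (A − (1)·I) v_1 = (0, 0, 0, 0)ᵀ = 0. ✓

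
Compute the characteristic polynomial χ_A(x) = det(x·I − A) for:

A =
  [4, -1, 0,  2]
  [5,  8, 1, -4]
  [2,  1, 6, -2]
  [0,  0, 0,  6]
x^4 - 24*x^3 + 216*x^2 - 864*x + 1296

Expanding det(x·I − A) (e.g. by cofactor expansion or by noting that A is similar to its Jordan form J, which has the same characteristic polynomial as A) gives
  χ_A(x) = x^4 - 24*x^3 + 216*x^2 - 864*x + 1296
which factors as (x - 6)^4. The eigenvalues (with algebraic multiplicities) are λ = 6 with multiplicity 4.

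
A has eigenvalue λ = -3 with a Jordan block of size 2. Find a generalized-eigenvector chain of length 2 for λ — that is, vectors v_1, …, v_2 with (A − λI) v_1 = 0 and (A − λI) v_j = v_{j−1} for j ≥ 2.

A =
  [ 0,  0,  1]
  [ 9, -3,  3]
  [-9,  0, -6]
A Jordan chain for λ = -3 of length 2:
v_1 = (3, 9, -9)ᵀ
v_2 = (1, 0, 0)ᵀ

Let N = A − (-3)·I. We want v_2 with N^2 v_2 = 0 but N^1 v_2 ≠ 0; then v_{j-1} := N · v_j for j = 2, …, 2.

Pick v_2 = (1, 0, 0)ᵀ.
Then v_1 = N · v_2 = (3, 9, -9)ᵀ.

Sanity check: (A − (-3)·I) v_1 = (0, 0, 0)ᵀ = 0. ✓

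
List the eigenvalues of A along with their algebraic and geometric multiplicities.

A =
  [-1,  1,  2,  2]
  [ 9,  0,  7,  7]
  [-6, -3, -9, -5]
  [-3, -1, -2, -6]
λ = -4: alg = 4, geom = 2

Step 1 — factor the characteristic polynomial to read off the algebraic multiplicities:
  χ_A(x) = (x + 4)^4

Step 2 — compute geometric multiplicities via the rank-nullity identity g(λ) = n − rank(A − λI):
  rank(A − (-4)·I) = 2, so dim ker(A − (-4)·I) = n − 2 = 2

Summary:
  λ = -4: algebraic multiplicity = 4, geometric multiplicity = 2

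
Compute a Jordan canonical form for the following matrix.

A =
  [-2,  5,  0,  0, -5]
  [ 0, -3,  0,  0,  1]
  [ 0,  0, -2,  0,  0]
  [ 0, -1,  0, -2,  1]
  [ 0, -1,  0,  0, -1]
J_2(-2) ⊕ J_1(-2) ⊕ J_1(-2) ⊕ J_1(-2)

The characteristic polynomial is
  det(x·I − A) = x^5 + 10*x^4 + 40*x^3 + 80*x^2 + 80*x + 32 = (x + 2)^5

Eigenvalues and multiplicities (the geometric multiplicity of λ is n − rank(A − λI), which equals the number of Jordan blocks for λ):
  λ = -2: algebraic multiplicity = 5, geometric multiplicity = 4

Determining the block sizes for each eigenvalue:
  λ = -2: 4 blocks summing to 5 forces exactly one block of size 2 and the rest size 1 → block sizes [2, 1, 1, 1]

Assembling the blocks gives a Jordan form
J =
  [-2,  1,  0,  0,  0]
  [ 0, -2,  0,  0,  0]
  [ 0,  0, -2,  0,  0]
  [ 0,  0,  0, -2,  0]
  [ 0,  0,  0,  0, -2]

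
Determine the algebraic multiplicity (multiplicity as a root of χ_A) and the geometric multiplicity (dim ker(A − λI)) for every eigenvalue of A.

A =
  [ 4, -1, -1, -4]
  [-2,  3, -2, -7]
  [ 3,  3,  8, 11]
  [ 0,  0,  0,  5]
λ = 5: alg = 4, geom = 2

Step 1 — factor the characteristic polynomial to read off the algebraic multiplicities:
  χ_A(x) = (x - 5)^4

Step 2 — compute geometric multiplicities via the rank-nullity identity g(λ) = n − rank(A − λI):
  rank(A − (5)·I) = 2, so dim ker(A − (5)·I) = n − 2 = 2

Summary:
  λ = 5: algebraic multiplicity = 4, geometric multiplicity = 2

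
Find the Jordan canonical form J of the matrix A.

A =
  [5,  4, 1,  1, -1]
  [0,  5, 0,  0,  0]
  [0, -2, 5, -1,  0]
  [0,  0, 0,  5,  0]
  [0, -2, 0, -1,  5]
J_2(5) ⊕ J_2(5) ⊕ J_1(5)

The characteristic polynomial is
  det(x·I − A) = x^5 - 25*x^4 + 250*x^3 - 1250*x^2 + 3125*x - 3125 = (x - 5)^5

Eigenvalues and multiplicities (the geometric multiplicity of λ is n − rank(A − λI), which equals the number of Jordan blocks for λ):
  λ = 5: algebraic multiplicity = 5, geometric multiplicity = 3

Determining the block sizes for each eigenvalue:
  λ = 5: with am = 5 and gm = 3, the partition is not yet determined (e.g. several partitions of 5 into 3 parts exist). Let N = A − (5)·I. Computing rank(N^1) = 2, rank(N^2) = 0; the number of blocks of size ≥ j is rank(N^{j−1}) − rank(N^j), giving [3, 2]. So we have 2 block(s) of size 2, 1 block(s) of size 1 → block sizes [2, 2, 1]

Assembling the blocks gives a Jordan form
J =
  [5, 1, 0, 0, 0]
  [0, 5, 0, 0, 0]
  [0, 0, 5, 1, 0]
  [0, 0, 0, 5, 0]
  [0, 0, 0, 0, 5]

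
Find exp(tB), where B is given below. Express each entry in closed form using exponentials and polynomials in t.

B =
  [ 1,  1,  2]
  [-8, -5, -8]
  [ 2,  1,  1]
e^{tB} =
  [2*t*exp(-t) + exp(-t), t*exp(-t), 2*t*exp(-t)]
  [-8*t*exp(-t), -4*t*exp(-t) + exp(-t), -8*t*exp(-t)]
  [2*t*exp(-t), t*exp(-t), 2*t*exp(-t) + exp(-t)]

Strategy: write B = P · J · P⁻¹ where J is a Jordan canonical form, so e^{tB} = P · e^{tJ} · P⁻¹, and e^{tJ} can be computed block-by-block.

B has Jordan form
J =
  [-1,  1,  0]
  [ 0, -1,  0]
  [ 0,  0, -1]
(up to reordering of blocks).

Per-block formulas:
  For a 1×1 block at λ = -1: exp(t · [-1]) = [e^(-1t)].
  For a 2×2 Jordan block J_2(-1): exp(t · J_2(-1)) = e^(-1t)·(I + t·N), where N is the 2×2 nilpotent shift.

After assembling e^{tJ} and conjugating by P, we get:

e^{tB} =
  [2*t*exp(-t) + exp(-t), t*exp(-t), 2*t*exp(-t)]
  [-8*t*exp(-t), -4*t*exp(-t) + exp(-t), -8*t*exp(-t)]
  [2*t*exp(-t), t*exp(-t), 2*t*exp(-t) + exp(-t)]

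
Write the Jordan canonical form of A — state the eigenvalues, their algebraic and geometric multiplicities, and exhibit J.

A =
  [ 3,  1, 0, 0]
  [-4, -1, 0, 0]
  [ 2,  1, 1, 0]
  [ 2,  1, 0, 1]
J_2(1) ⊕ J_1(1) ⊕ J_1(1)

The characteristic polynomial is
  det(x·I − A) = x^4 - 4*x^3 + 6*x^2 - 4*x + 1 = (x - 1)^4

Eigenvalues and multiplicities (the geometric multiplicity of λ is n − rank(A − λI), which equals the number of Jordan blocks for λ):
  λ = 1: algebraic multiplicity = 4, geometric multiplicity = 3

Determining the block sizes for each eigenvalue:
  λ = 1: 3 blocks summing to 4 forces exactly one block of size 2 and the rest size 1 → block sizes [2, 1, 1]

Assembling the blocks gives a Jordan form
J =
  [1, 1, 0, 0]
  [0, 1, 0, 0]
  [0, 0, 1, 0]
  [0, 0, 0, 1]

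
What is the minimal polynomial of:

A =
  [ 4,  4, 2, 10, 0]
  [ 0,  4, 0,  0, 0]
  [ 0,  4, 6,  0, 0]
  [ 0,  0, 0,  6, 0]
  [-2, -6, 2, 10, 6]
x^2 - 10*x + 24

The characteristic polynomial is χ_A(x) = (x - 6)^3*(x - 4)^2, so the eigenvalues are known. The minimal polynomial is
  m_A(x) = Π_λ (x − λ)^{k_λ}
where k_λ is the size of the *largest* Jordan block for λ (equivalently, the smallest k with (A − λI)^k v = 0 for every generalised eigenvector v of λ).

  λ = 4: largest Jordan block has size 1, contributing (x − 4)
  λ = 6: largest Jordan block has size 1, contributing (x − 6)

So m_A(x) = (x - 6)*(x - 4) = x^2 - 10*x + 24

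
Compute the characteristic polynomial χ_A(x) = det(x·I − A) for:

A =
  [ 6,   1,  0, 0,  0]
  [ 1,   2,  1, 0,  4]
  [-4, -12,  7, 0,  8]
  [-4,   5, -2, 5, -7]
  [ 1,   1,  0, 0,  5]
x^5 - 25*x^4 + 250*x^3 - 1250*x^2 + 3125*x - 3125

Expanding det(x·I − A) (e.g. by cofactor expansion or by noting that A is similar to its Jordan form J, which has the same characteristic polynomial as A) gives
  χ_A(x) = x^5 - 25*x^4 + 250*x^3 - 1250*x^2 + 3125*x - 3125
which factors as (x - 5)^5. The eigenvalues (with algebraic multiplicities) are λ = 5 with multiplicity 5.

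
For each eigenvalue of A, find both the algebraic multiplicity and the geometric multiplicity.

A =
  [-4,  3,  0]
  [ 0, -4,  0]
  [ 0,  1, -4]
λ = -4: alg = 3, geom = 2

Step 1 — factor the characteristic polynomial to read off the algebraic multiplicities:
  χ_A(x) = (x + 4)^3

Step 2 — compute geometric multiplicities via the rank-nullity identity g(λ) = n − rank(A − λI):
  rank(A − (-4)·I) = 1, so dim ker(A − (-4)·I) = n − 1 = 2

Summary:
  λ = -4: algebraic multiplicity = 3, geometric multiplicity = 2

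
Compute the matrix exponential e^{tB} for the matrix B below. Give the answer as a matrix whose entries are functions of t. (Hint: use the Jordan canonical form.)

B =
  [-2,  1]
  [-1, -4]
e^{tB} =
  [t*exp(-3*t) + exp(-3*t), t*exp(-3*t)]
  [-t*exp(-3*t), -t*exp(-3*t) + exp(-3*t)]

Strategy: write B = P · J · P⁻¹ where J is a Jordan canonical form, so e^{tB} = P · e^{tJ} · P⁻¹, and e^{tJ} can be computed block-by-block.

B has Jordan form
J =
  [-3,  1]
  [ 0, -3]
(up to reordering of blocks).

Per-block formulas:
  For a 2×2 Jordan block J_2(-3): exp(t · J_2(-3)) = e^(-3t)·(I + t·N), where N is the 2×2 nilpotent shift.

After assembling e^{tJ} and conjugating by P, we get:

e^{tB} =
  [t*exp(-3*t) + exp(-3*t), t*exp(-3*t)]
  [-t*exp(-3*t), -t*exp(-3*t) + exp(-3*t)]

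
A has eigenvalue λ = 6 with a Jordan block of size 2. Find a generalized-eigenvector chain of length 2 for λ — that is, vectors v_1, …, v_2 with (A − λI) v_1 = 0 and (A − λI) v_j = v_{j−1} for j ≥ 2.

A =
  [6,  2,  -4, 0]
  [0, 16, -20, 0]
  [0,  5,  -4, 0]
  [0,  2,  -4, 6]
A Jordan chain for λ = 6 of length 2:
v_1 = (2, 10, 5, 2)ᵀ
v_2 = (0, 1, 0, 0)ᵀ

Let N = A − (6)·I. We want v_2 with N^2 v_2 = 0 but N^1 v_2 ≠ 0; then v_{j-1} := N · v_j for j = 2, …, 2.

Pick v_2 = (0, 1, 0, 0)ᵀ.
Then v_1 = N · v_2 = (2, 10, 5, 2)ᵀ.

Sanity check: (A − (6)·I) v_1 = (0, 0, 0, 0)ᵀ = 0. ✓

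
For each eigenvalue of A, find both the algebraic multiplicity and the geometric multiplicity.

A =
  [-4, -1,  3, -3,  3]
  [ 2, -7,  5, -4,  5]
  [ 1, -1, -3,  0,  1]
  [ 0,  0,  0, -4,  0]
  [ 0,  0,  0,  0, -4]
λ = -5: alg = 2, geom = 1; λ = -4: alg = 3, geom = 2

Step 1 — factor the characteristic polynomial to read off the algebraic multiplicities:
  χ_A(x) = (x + 4)^3*(x + 5)^2

Step 2 — compute geometric multiplicities via the rank-nullity identity g(λ) = n − rank(A − λI):
  rank(A − (-5)·I) = 4, so dim ker(A − (-5)·I) = n − 4 = 1
  rank(A − (-4)·I) = 3, so dim ker(A − (-4)·I) = n − 3 = 2

Summary:
  λ = -5: algebraic multiplicity = 2, geometric multiplicity = 1
  λ = -4: algebraic multiplicity = 3, geometric multiplicity = 2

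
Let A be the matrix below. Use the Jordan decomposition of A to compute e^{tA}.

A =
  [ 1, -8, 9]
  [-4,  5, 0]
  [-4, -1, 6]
e^{tA} =
  [-2*t*exp(3*t) + exp(3*t), -5*t*exp(3*t) - exp(6*t) + exp(3*t), 6*t*exp(3*t) + exp(6*t) - exp(3*t)]
  [-4*t*exp(3*t), -10*t*exp(3*t) + 4*exp(6*t) - 3*exp(3*t), 12*t*exp(3*t) - 4*exp(6*t) + 4*exp(3*t)]
  [-4*t*exp(3*t), -10*t*exp(3*t) + 3*exp(6*t) - 3*exp(3*t), 12*t*exp(3*t) - 3*exp(6*t) + 4*exp(3*t)]

Strategy: write A = P · J · P⁻¹ where J is a Jordan canonical form, so e^{tA} = P · e^{tJ} · P⁻¹, and e^{tJ} can be computed block-by-block.

A has Jordan form
J =
  [3, 1, 0]
  [0, 3, 0]
  [0, 0, 6]
(up to reordering of blocks).

Per-block formulas:
  For a 1×1 block at λ = 6: exp(t · [6]) = [e^(6t)].
  For a 2×2 Jordan block J_2(3): exp(t · J_2(3)) = e^(3t)·(I + t·N), where N is the 2×2 nilpotent shift.

After assembling e^{tJ} and conjugating by P, we get:

e^{tA} =
  [-2*t*exp(3*t) + exp(3*t), -5*t*exp(3*t) - exp(6*t) + exp(3*t), 6*t*exp(3*t) + exp(6*t) - exp(3*t)]
  [-4*t*exp(3*t), -10*t*exp(3*t) + 4*exp(6*t) - 3*exp(3*t), 12*t*exp(3*t) - 4*exp(6*t) + 4*exp(3*t)]
  [-4*t*exp(3*t), -10*t*exp(3*t) + 3*exp(6*t) - 3*exp(3*t), 12*t*exp(3*t) - 3*exp(6*t) + 4*exp(3*t)]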